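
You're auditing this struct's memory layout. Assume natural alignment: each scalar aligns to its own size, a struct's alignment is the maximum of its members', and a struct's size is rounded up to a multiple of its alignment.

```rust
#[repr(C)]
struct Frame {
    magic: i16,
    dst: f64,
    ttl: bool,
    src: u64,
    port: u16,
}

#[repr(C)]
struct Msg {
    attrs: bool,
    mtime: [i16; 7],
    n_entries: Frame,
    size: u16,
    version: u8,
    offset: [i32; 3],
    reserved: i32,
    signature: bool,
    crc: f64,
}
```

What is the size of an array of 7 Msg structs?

Frame: 0..2  magic  (2B, 2-aligned); 2..8  -- padding (6B); 8..16  dst  (8B, 8-aligned); 16..17  ttl  (1B, 1-aligned); 17..24  -- padding (7B); 24..32  src  (8B, 8-aligned); 32..34  port  (2B, 2-aligned); 34..40  -- tail padding (6B); sizeof = 40, alignof = 8
0..1  attrs  (1B, 1-aligned)
1..2  -- padding (1B)
2..16  mtime  (14B, 2-aligned)
16..56  n_entries  (40B, 8-aligned)
56..58  size  (2B, 2-aligned)
58..59  version  (1B, 1-aligned)
59..60  -- padding (1B)
60..72  offset  (12B, 4-aligned)
72..76  reserved  (4B, 4-aligned)
76..77  signature  (1B, 1-aligned)
77..80  -- padding (3B)
80..88  crc  (8B, 8-aligned)
sizeof = 88, alignof = 8
array of 7: 7 × 88 = 616

616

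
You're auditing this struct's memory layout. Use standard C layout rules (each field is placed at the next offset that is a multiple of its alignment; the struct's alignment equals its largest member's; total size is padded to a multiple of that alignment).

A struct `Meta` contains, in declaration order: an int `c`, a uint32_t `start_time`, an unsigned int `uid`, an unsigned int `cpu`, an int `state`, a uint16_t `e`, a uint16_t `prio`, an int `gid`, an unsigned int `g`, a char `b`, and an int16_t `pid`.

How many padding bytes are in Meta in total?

0..4  c  (4B, 4-aligned)
4..8  start_time  (4B, 4-aligned)
8..12  uid  (4B, 4-aligned)
12..16  cpu  (4B, 4-aligned)
16..20  state  (4B, 4-aligned)
20..22  e  (2B, 2-aligned)
22..24  prio  (2B, 2-aligned)
24..28  gid  (4B, 4-aligned)
28..32  g  (4B, 4-aligned)
32..33  b  (1B, 1-aligned)
33..34  -- padding (1B)
34..36  pid  (2B, 2-aligned)
sizeof = 36, alignof = 4
data bytes 35, size 36 → padding 1

1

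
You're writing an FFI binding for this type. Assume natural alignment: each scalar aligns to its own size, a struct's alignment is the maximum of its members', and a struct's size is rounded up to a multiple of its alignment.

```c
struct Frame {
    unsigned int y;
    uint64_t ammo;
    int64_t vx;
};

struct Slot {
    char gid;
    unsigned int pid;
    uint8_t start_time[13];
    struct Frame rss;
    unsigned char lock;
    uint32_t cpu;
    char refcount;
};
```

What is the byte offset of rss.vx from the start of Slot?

40

Frame: y at 0 (size 4, align 4) → ends 4; pad 4 to align 8 for ammo; ammo at 8 (size 8, align 8) → ends 16; vx at 16 (size 8, align 8) → ends 24; total 24 bytes, alignment 8
gid at 0 (size 1, align 1) → ends 1
pad 3 to align 4 for pid
pid at 4 (size 4, align 4) → ends 8
start_time at 8 (size 13, align 1) → ends 21
pad 3 to align 8 for rss
rss at 24 (size 24, align 8) → ends 48
within Frame: vx at 16
24 + 16 = 40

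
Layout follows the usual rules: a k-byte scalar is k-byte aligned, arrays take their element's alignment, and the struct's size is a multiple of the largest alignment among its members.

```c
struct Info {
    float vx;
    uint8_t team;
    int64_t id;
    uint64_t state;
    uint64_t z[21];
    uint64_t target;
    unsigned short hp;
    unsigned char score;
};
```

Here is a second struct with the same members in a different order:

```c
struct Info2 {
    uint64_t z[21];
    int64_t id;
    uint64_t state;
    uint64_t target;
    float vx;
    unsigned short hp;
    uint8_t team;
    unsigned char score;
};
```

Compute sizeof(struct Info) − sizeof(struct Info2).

8

@0: vx [4B, align 4] → 4
@4: team [1B, align 1] → 5
+3 pad (align 8)
@8: id [8B, align 8] → 16
@16: state [8B, align 8] → 24
@24: z [168B, align 8] → 192
@192: target [8B, align 8] → 200
@200: hp [2B, align 2] → 202
@202: score [1B, align 1] → 203
+5 tail pad (align 8)
size 208, align 8
— Info2 —
@0: z [168B, align 8] → 168
@168: id [8B, align 8] → 176
@176: state [8B, align 8] → 184
@184: target [8B, align 8] → 192
@192: vx [4B, align 4] → 196
@196: hp [2B, align 2] → 198
@198: team [1B, align 1] → 199
@199: score [1B, align 1] → 200
size 200, align 8
208 − 200 = 8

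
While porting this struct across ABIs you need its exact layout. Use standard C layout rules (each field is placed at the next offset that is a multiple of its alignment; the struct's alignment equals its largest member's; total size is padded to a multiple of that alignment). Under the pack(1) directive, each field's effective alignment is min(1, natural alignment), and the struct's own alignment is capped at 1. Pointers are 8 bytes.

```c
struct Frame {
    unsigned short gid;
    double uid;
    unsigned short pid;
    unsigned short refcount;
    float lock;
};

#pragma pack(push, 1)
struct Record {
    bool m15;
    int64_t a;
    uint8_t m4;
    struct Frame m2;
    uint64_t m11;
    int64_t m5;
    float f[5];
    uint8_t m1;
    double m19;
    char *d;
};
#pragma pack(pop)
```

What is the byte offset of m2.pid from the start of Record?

26

Frame: @0: gid [2B, align 2] → 2; +6 pad (align 8); @8: uid [8B, align 8] → 16; @16: pid [2B, align 2] → 18; @18: refcount [2B, align 2] → 20; @20: lock [4B, align 4] → 24; size 24, align 8
@0: m15 [1B, align 1] → 1
@1: a [8B, align 1] → 9
@9: m4 [1B, align 1] → 10
@10: m2 [24B, align 1] → 34
within Frame: pid at 16
10 + 16 = 26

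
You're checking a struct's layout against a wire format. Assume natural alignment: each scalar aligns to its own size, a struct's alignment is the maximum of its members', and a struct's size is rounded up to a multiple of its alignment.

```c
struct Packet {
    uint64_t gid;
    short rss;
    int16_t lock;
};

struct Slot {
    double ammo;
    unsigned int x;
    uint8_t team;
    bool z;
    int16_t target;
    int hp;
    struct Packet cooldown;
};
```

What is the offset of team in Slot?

12

Packet: 0..8  gid  (8B, 8-aligned); 8..10  rss  (2B, 2-aligned); 10..12  lock  (2B, 2-aligned); 12..16  -- tail padding (4B); sizeof = 16, alignof = 8
0..8  ammo  (8B, 8-aligned)
8..12  x  (4B, 4-aligned)
12..13  team  (1B, 1-aligned)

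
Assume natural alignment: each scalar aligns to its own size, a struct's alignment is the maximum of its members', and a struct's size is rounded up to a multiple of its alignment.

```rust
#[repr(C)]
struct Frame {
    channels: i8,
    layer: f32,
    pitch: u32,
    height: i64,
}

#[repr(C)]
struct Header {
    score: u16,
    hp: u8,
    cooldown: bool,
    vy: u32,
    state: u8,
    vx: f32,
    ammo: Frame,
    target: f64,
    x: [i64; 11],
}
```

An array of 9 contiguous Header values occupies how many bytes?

1224

Frame: 0..1  channels  (1B, 1-aligned); 1..4  -- padding (3B); 4..8  layer  (4B, 4-aligned); 8..12  pitch  (4B, 4-aligned); 12..16  -- padding (4B); 16..24  height  (8B, 8-aligned); sizeof = 24, alignof = 8
0..2  score  (2B, 2-aligned)
2..3  hp  (1B, 1-aligned)
3..4  cooldown  (1B, 1-aligned)
4..8  vy  (4B, 4-aligned)
8..9  state  (1B, 1-aligned)
9..12  -- padding (3B)
12..16  vx  (4B, 4-aligned)
16..40  ammo  (24B, 8-aligned)
40..48  target  (8B, 8-aligned)
48..136  x  (88B, 8-aligned)
sizeof = 136, alignof = 8
array of 9: 9 × 136 = 1224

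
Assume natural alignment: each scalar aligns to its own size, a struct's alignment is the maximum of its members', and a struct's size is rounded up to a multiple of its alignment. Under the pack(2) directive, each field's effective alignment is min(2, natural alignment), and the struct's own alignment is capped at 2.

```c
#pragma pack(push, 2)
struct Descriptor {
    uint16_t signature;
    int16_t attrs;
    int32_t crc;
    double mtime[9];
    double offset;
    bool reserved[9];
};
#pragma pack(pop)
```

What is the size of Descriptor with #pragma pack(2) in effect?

98

signature at 0 (size 2, align 2) → ends 2
attrs at 2 (size 2, align 2) → ends 4
crc at 4 (size 4, align 2) → ends 8
mtime at 8 (size 72, align 2) → ends 80
offset at 80 (size 8, align 2) → ends 88
reserved at 88 (size 9, align 1) → ends 97
tail pad 1 to reach multiple of 2
total 98 bytes, alignment 2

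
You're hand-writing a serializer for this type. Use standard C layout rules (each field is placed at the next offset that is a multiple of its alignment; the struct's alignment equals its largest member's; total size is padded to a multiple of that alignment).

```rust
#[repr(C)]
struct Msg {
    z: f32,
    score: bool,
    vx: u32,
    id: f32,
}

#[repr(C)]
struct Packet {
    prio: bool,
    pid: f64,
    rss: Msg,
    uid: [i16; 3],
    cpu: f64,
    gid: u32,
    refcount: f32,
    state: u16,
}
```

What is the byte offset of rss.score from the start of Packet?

20

Msg: z at 0 (size 4, align 4) → ends 4; score at 4 (size 1, align 1) → ends 5; pad 3 to align 4 for vx; vx at 8 (size 4, align 4) → ends 12; id at 12 (size 4, align 4) → ends 16; total 16 bytes, alignment 4
prio at 0 (size 1, align 1) → ends 1
pad 7 to align 8 for pid
pid at 8 (size 8, align 8) → ends 16
rss at 16 (size 16, align 4) → ends 32
within Msg: score at 4
16 + 4 = 20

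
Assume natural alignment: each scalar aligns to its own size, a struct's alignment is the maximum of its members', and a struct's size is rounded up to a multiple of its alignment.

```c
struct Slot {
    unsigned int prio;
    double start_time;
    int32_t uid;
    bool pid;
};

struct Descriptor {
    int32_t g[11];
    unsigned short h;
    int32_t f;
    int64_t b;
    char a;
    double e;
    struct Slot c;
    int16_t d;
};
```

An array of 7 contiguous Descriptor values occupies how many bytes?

Slot: @0: prio [4B, align 4] → 4; +4 pad (align 8); @8: start_time [8B, align 8] → 16; @16: uid [4B, align 4] → 20; @20: pid [1B, align 1] → 21; +3 tail pad (align 8); size 24, align 8
@0: g [44B, align 4] → 44
@44: h [2B, align 2] → 46
+2 pad (align 4)
@48: f [4B, align 4] → 52
+4 pad (align 8)
@56: b [8B, align 8] → 64
@64: a [1B, align 1] → 65
+7 pad (align 8)
@72: e [8B, align 8] → 80
@80: c [24B, align 8] → 104
@104: d [2B, align 2] → 106
+6 tail pad (align 8)
size 112, align 8
array of 7: 7 × 112 = 784

784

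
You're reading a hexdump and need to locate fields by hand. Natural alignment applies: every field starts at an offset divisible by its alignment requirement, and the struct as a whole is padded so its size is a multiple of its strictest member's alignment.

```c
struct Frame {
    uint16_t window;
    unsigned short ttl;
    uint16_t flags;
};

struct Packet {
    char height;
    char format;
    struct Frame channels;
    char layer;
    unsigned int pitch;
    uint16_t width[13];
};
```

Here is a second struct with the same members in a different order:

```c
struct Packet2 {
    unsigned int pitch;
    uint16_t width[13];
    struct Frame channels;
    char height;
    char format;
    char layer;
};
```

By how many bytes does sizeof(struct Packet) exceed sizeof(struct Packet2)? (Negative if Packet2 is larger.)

4

Frame: @0: window [2B, align 2] → 2; @2: ttl [2B, align 2] → 4; @4: flags [2B, align 2] → 6; size 6, align 2
@0: height [1B, align 1] → 1
@1: format [1B, align 1] → 2
@2: channels [6B, align 2] → 8
@8: layer [1B, align 1] → 9
+3 pad (align 4)
@12: pitch [4B, align 4] → 16
@16: width [26B, align 2] → 42
+2 tail pad (align 4)
size 44, align 4
— Packet2 —
@0: pitch [4B, align 4] → 4
@4: width [26B, align 2] → 30
@30: channels [6B, align 2] → 36
@36: height [1B, align 1] → 37
@37: format [1B, align 1] → 38
@38: layer [1B, align 1] → 39
+1 tail pad (align 4)
size 40, align 4
44 − 40 = 4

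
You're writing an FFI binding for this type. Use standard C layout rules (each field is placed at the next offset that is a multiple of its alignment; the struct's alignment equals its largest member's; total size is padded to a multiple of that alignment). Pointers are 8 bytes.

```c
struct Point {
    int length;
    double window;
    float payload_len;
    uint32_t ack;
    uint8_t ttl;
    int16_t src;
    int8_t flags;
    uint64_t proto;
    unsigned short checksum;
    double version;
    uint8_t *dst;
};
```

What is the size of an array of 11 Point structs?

704

@0: length [4B, align 4] → 4
+4 pad (align 8)
@8: window [8B, align 8] → 16
@16: payload_len [4B, align 4] → 20
@20: ack [4B, align 4] → 24
@24: ttl [1B, align 1] → 25
+1 pad (align 2)
@26: src [2B, align 2] → 28
@28: flags [1B, align 1] → 29
+3 pad (align 8)
@32: proto [8B, align 8] → 40
@40: checksum [2B, align 2] → 42
+6 pad (align 8)
@48: version [8B, align 8] → 56
@56: dst [8B, align 8] → 64
size 64, align 8
array of 11: 11 × 64 = 704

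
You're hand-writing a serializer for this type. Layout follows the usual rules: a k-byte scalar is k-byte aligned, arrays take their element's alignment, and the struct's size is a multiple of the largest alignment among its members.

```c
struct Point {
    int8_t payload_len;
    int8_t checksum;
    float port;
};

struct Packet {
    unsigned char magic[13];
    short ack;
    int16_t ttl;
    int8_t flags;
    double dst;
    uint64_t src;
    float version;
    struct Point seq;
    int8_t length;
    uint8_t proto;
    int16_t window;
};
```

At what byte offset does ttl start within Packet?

16

Point: payload_len at 0 (size 1, align 1) → ends 1; checksum at 1 (size 1, align 1) → ends 2; pad 2 to align 4 for port; port at 4 (size 4, align 4) → ends 8; total 8 bytes, alignment 4
magic at 0 (size 13, align 1) → ends 13
pad 1 to align 2 for ack
ack at 14 (size 2, align 2) → ends 16
ttl at 16 (size 2, align 2) → ends 18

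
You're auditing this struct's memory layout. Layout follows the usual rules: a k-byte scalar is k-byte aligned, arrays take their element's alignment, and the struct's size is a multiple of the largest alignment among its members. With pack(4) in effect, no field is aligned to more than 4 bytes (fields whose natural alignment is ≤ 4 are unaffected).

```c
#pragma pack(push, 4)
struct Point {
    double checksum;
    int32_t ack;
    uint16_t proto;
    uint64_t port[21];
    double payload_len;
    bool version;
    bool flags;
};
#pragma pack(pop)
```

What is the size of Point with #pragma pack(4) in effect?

196

@0: checksum [8B, align 4] → 8
@8: ack [4B, align 4] → 12
@12: proto [2B, align 2] → 14
+2 pad (align 4)
@16: port [168B, align 4] → 184
@184: payload_len [8B, align 4] → 192
@192: version [1B, align 1] → 193
@193: flags [1B, align 1] → 194
+2 tail pad (align 4)
size 196, align 4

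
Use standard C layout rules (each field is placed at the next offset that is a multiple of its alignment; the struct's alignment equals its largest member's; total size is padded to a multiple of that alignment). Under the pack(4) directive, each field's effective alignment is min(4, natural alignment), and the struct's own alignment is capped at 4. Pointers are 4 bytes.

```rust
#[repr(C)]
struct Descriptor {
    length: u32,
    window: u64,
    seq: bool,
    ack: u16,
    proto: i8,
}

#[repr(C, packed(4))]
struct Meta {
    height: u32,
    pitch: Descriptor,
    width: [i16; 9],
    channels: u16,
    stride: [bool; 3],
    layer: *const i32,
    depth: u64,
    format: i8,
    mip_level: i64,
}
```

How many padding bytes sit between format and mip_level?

Descriptor: length at 0 (size 4, align 4) → ends 4; pad 4 to align 8 for window; window at 8 (size 8, align 8) → ends 16; seq at 16 (size 1, align 1) → ends 17; pad 1 to align 2 for ack; ack at 18 (size 2, align 2) → ends 20; proto at 20 (size 1, align 1) → ends 21; tail pad 3 to reach multiple of 8; total 24 bytes, alignment 8
height at 0 (size 4, align 4) → ends 4
pitch at 4 (size 24, align 4) → ends 28
width at 28 (size 18, align 2) → ends 46
channels at 46 (size 2, align 2) → ends 48
stride at 48 (size 3, align 1) → ends 51
pad 1 to align 4 for layer
layer at 52 (size 4, align 4) → ends 56
depth at 56 (size 8, align 4) → ends 64
format at 64 (size 1, align 1) → ends 65
pad 3 to align 4 for mip_level
mip_level at 68 (size 8, align 4) → ends 76

3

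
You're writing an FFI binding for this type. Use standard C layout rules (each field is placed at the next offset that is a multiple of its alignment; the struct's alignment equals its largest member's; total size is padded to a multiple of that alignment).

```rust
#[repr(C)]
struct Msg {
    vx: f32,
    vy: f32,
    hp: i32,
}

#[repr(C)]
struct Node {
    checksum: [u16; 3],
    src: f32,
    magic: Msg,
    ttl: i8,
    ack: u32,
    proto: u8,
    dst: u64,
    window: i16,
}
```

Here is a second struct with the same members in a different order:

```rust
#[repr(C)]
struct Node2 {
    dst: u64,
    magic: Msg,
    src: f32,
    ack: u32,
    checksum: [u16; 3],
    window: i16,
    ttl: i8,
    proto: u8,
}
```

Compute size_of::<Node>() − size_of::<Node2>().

Msg: vx at 0 (size 4, align 4) → ends 4; vy at 4 (size 4, align 4) → ends 8; hp at 8 (size 4, align 4) → ends 12; total 12 bytes, alignment 4
checksum at 0 (size 6, align 2) → ends 6
pad 2 to align 4 for src
src at 8 (size 4, align 4) → ends 12
magic at 12 (size 12, align 4) → ends 24
ttl at 24 (size 1, align 1) → ends 25
pad 3 to align 4 for ack
ack at 28 (size 4, align 4) → ends 32
proto at 32 (size 1, align 1) → ends 33
pad 7 to align 8 for dst
dst at 40 (size 8, align 8) → ends 48
window at 48 (size 2, align 2) → ends 50
tail pad 6 to reach multiple of 8
total 56 bytes, alignment 8
— Node2 —
dst at 0 (size 8, align 8) → ends 8
magic at 8 (size 12, align 4) → ends 20
src at 20 (size 4, align 4) → ends 24
ack at 24 (size 4, align 4) → ends 28
checksum at 28 (size 6, align 2) → ends 34
window at 34 (size 2, align 2) → ends 36
ttl at 36 (size 1, align 1) → ends 37
proto at 37 (size 1, align 1) → ends 38
tail pad 2 to reach multiple of 8
total 40 bytes, alignment 8
56 − 40 = 16

16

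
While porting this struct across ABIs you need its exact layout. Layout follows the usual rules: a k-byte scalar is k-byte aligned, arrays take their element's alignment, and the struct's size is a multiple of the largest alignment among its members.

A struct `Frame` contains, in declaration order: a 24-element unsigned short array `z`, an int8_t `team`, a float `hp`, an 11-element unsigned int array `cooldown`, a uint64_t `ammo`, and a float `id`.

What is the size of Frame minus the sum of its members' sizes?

z at 0 (size 48, align 2) → ends 48
team at 48 (size 1, align 1) → ends 49
pad 3 to align 4 for hp
hp at 52 (size 4, align 4) → ends 56
cooldown at 56 (size 44, align 4) → ends 100
pad 4 to align 8 for ammo
ammo at 104 (size 8, align 8) → ends 112
id at 112 (size 4, align 4) → ends 116
tail pad 4 to reach multiple of 8
total 120 bytes, alignment 8
data bytes 109, size 120 → padding 11

11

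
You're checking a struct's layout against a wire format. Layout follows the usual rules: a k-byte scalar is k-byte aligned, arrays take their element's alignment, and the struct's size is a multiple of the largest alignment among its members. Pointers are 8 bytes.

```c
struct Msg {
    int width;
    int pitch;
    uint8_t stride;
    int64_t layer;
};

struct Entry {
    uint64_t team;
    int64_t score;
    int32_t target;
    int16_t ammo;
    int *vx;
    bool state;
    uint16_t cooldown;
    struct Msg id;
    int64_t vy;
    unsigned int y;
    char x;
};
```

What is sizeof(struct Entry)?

80

Msg: @0: width [4B, align 4] → 4; @4: pitch [4B, align 4] → 8; @8: stride [1B, align 1] → 9; +7 pad (align 8); @16: layer [8B, align 8] → 24; size 24, align 8
@0: team [8B, align 8] → 8
@8: score [8B, align 8] → 16
@16: target [4B, align 4] → 20
@20: ammo [2B, align 2] → 22
+2 pad (align 8)
@24: vx [8B, align 8] → 32
@32: state [1B, align 1] → 33
+1 pad (align 2)
@34: cooldown [2B, align 2] → 36
+4 pad (align 8)
@40: id [24B, align 8] → 64
@64: vy [8B, align 8] → 72
@72: y [4B, align 4] → 76
@76: x [1B, align 1] → 77
+3 tail pad (align 8)
size 80, align 8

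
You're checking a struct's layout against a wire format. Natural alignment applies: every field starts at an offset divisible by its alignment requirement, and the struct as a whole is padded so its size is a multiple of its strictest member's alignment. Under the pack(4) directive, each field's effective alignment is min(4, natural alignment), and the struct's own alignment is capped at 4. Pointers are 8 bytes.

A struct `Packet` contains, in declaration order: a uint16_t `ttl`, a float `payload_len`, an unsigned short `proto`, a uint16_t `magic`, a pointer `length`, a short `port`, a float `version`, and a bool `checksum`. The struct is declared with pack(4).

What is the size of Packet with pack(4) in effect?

@0: ttl [2B, align 2] → 2
+2 pad (align 4)
@4: payload_len [4B, align 4] → 8
@8: proto [2B, align 2] → 10
@10: magic [2B, align 2] → 12
@12: length [8B, align 4] → 20
@20: port [2B, align 2] → 22
+2 pad (align 4)
@24: version [4B, align 4] → 28
@28: checksum [1B, align 1] → 29
+3 tail pad (align 4)
size 32, align 4

32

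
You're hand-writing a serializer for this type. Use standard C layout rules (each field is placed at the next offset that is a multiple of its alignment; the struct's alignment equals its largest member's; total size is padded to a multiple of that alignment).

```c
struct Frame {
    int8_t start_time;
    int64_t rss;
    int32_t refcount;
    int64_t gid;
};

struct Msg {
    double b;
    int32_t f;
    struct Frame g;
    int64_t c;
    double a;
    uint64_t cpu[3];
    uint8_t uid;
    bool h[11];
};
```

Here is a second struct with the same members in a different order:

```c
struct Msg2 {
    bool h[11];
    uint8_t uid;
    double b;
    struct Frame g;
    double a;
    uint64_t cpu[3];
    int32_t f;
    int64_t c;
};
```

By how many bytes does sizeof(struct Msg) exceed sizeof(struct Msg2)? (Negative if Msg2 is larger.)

0

Frame: 0..1  start_time  (1B, 1-aligned); 1..8  -- padding (7B); 8..16  rss  (8B, 8-aligned); 16..20  refcount  (4B, 4-aligned); 20..24  -- padding (4B); 24..32  gid  (8B, 8-aligned); sizeof = 32, alignof = 8
0..8  b  (8B, 8-aligned)
8..12  f  (4B, 4-aligned)
12..16  -- padding (4B)
16..48  g  (32B, 8-aligned)
48..56  c  (8B, 8-aligned)
56..64  a  (8B, 8-aligned)
64..88  cpu  (24B, 8-aligned)
88..89  uid  (1B, 1-aligned)
89..100  h  (11B, 1-aligned)
100..104  -- tail padding (4B)
sizeof = 104, alignof = 8
— Msg2 —
0..11  h  (11B, 1-aligned)
11..12  uid  (1B, 1-aligned)
12..16  -- padding (4B)
16..24  b  (8B, 8-aligned)
24..56  g  (32B, 8-aligned)
56..64  a  (8B, 8-aligned)
64..88  cpu  (24B, 8-aligned)
88..92  f  (4B, 4-aligned)
92..96  -- padding (4B)
96..104  c  (8B, 8-aligned)
sizeof = 104, alignof = 8
104 − 104 = 0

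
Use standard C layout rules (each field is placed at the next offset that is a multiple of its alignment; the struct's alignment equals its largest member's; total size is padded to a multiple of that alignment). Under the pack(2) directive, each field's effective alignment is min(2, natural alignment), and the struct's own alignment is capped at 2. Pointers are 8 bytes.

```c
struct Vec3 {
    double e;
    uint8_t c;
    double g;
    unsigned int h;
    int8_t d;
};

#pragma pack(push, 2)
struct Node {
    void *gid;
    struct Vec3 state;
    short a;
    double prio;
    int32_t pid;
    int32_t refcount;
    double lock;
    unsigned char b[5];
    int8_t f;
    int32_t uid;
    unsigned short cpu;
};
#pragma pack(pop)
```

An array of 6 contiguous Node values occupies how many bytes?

Vec3: @0: e [8B, align 8] → 8; @8: c [1B, align 1] → 9; +7 pad (align 8); @16: g [8B, align 8] → 24; @24: h [4B, align 4] → 28; @28: d [1B, align 1] → 29; +3 tail pad (align 8); size 32, align 8
@0: gid [8B, align 2] → 8
@8: state [32B, align 2] → 40
@40: a [2B, align 2] → 42
@42: prio [8B, align 2] → 50
@50: pid [4B, align 2] → 54
@54: refcount [4B, align 2] → 58
@58: lock [8B, align 2] → 66
@66: b [5B, align 1] → 71
@71: f [1B, align 1] → 72
@72: uid [4B, align 2] → 76
@76: cpu [2B, align 2] → 78
size 78, align 2
array of 6: 6 × 78 = 468

468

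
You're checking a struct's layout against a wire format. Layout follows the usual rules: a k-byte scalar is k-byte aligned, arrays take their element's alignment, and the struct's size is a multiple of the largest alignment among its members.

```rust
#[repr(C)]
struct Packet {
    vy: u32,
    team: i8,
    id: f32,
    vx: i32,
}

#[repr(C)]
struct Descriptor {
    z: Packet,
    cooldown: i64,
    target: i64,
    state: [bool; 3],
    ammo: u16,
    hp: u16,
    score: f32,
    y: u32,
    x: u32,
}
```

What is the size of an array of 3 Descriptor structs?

Packet: @0: vy [4B, align 4] → 4; @4: team [1B, align 1] → 5; +3 pad (align 4); @8: id [4B, align 4] → 12; @12: vx [4B, align 4] → 16; size 16, align 4
@0: z [16B, align 4] → 16
@16: cooldown [8B, align 8] → 24
@24: target [8B, align 8] → 32
@32: state [3B, align 1] → 35
+1 pad (align 2)
@36: ammo [2B, align 2] → 38
@38: hp [2B, align 2] → 40
@40: score [4B, align 4] → 44
@44: y [4B, align 4] → 48
@48: x [4B, align 4] → 52
+4 tail pad (align 8)
size 56, align 8
array of 3: 3 × 56 = 168

168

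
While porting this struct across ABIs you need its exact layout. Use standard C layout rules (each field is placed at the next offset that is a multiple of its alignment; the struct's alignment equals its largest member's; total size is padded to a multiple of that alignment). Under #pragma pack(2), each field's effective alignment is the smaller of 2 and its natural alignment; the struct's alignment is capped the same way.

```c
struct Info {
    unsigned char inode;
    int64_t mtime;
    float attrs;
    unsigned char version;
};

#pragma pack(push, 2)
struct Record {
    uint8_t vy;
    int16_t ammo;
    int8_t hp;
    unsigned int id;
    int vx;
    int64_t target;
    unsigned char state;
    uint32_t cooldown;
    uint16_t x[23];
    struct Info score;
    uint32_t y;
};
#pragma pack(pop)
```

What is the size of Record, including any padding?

102 bytes

Info: 0..1  inode  (1B, 1-aligned); 1..8  -- padding (7B); 8..16  mtime  (8B, 8-aligned); 16..20  attrs  (4B, 4-aligned); 20..21  version  (1B, 1-aligned); 21..24  -- tail padding (3B); sizeof = 24, alignof = 8
0..1  vy  (1B, 1-aligned)
1..2  -- padding (1B)
2..4  ammo  (2B, 2-aligned)
4..5  hp  (1B, 1-aligned)
5..6  -- padding (1B)
6..10  id  (4B, 2-aligned)
10..14  vx  (4B, 2-aligned)
14..22  target  (8B, 2-aligned)
22..23  state  (1B, 1-aligned)
23..24  -- padding (1B)
24..28  cooldown  (4B, 2-aligned)
28..74  x  (46B, 2-aligned)
74..98  score  (24B, 2-aligned)
98..102  y  (4B, 2-aligned)
sizeof = 102, alignof = 2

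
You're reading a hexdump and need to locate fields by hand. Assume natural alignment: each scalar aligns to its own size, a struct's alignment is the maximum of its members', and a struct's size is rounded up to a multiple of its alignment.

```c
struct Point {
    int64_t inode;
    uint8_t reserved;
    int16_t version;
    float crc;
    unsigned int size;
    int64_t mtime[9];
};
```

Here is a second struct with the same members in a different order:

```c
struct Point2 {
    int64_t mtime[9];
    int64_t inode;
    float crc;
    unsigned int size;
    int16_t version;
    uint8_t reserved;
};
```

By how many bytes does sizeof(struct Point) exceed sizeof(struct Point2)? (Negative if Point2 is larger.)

0..8  inode  (8B, 8-aligned)
8..9  reserved  (1B, 1-aligned)
9..10  -- padding (1B)
10..12  version  (2B, 2-aligned)
12..16  crc  (4B, 4-aligned)
16..20  size  (4B, 4-aligned)
20..24  -- padding (4B)
24..96  mtime  (72B, 8-aligned)
sizeof = 96, alignof = 8
— Point2 —
0..72  mtime  (72B, 8-aligned)
72..80  inode  (8B, 8-aligned)
80..84  crc  (4B, 4-aligned)
84..88  size  (4B, 4-aligned)
88..90  version  (2B, 2-aligned)
90..91  reserved  (1B, 1-aligned)
91..96  -- tail padding (5B)
sizeof = 96, alignof = 8
96 − 96 = 0

0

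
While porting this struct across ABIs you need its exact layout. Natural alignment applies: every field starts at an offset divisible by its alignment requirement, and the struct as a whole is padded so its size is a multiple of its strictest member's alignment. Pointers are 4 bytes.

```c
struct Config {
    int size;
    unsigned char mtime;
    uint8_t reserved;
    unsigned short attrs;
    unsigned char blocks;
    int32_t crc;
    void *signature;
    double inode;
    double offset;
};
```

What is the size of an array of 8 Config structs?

320

0..4  size  (4B, 4-aligned)
4..5  mtime  (1B, 1-aligned)
5..6  reserved  (1B, 1-aligned)
6..8  attrs  (2B, 2-aligned)
8..9  blocks  (1B, 1-aligned)
9..12  -- padding (3B)
12..16  crc  (4B, 4-aligned)
16..20  signature  (4B, 4-aligned)
20..24  -- padding (4B)
24..32  inode  (8B, 8-aligned)
32..40  offset  (8B, 8-aligned)
sizeof = 40, alignof = 8
array of 8: 8 × 40 = 320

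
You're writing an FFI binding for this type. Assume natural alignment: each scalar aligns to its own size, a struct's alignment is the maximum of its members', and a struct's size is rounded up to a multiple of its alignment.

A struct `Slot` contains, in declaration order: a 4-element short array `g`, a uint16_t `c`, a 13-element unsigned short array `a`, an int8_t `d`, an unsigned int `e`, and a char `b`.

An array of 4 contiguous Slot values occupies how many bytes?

192

g at 0 (size 8, align 2) → ends 8
c at 8 (size 2, align 2) → ends 10
a at 10 (size 26, align 2) → ends 36
d at 36 (size 1, align 1) → ends 37
pad 3 to align 4 for e
e at 40 (size 4, align 4) → ends 44
b at 44 (size 1, align 1) → ends 45
tail pad 3 to reach multiple of 4
total 48 bytes, alignment 4
array of 4: 4 × 48 = 192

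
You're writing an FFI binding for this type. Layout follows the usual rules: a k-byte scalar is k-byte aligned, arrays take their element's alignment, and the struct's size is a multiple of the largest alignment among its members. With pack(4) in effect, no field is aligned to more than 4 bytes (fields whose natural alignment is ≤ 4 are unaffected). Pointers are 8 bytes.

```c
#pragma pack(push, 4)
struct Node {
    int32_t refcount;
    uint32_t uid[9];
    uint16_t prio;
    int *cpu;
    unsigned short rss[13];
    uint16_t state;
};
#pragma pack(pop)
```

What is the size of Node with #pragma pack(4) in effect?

@0: refcount [4B, align 4] → 4
@4: uid [36B, align 4] → 40
@40: prio [2B, align 2] → 42
+2 pad (align 4)
@44: cpu [8B, align 4] → 52
@52: rss [26B, align 2] → 78
@78: state [2B, align 2] → 80
size 80, align 4

80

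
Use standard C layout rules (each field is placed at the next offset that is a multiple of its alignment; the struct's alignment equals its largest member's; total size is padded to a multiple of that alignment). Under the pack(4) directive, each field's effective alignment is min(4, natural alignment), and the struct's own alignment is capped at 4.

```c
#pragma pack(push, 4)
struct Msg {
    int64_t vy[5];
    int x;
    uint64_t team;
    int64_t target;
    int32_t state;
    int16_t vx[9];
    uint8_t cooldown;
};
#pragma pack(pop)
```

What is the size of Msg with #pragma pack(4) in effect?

0..40  vy  (40B, 4-aligned)
40..44  x  (4B, 4-aligned)
44..52  team  (8B, 4-aligned)
52..60  target  (8B, 4-aligned)
60..64  state  (4B, 4-aligned)
64..82  vx  (18B, 2-aligned)
82..83  cooldown  (1B, 1-aligned)
83..84  -- tail padding (1B)
sizeof = 84, alignof = 4

84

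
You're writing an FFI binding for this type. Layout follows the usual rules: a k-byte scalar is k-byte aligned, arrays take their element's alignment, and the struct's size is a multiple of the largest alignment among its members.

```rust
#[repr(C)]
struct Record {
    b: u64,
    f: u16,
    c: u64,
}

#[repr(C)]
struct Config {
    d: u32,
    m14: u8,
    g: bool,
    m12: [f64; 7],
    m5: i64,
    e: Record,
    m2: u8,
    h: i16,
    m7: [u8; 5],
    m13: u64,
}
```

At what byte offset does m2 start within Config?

Record: 0..8  b  (8B, 8-aligned); 8..10  f  (2B, 2-aligned); 10..16  -- padding (6B); 16..24  c  (8B, 8-aligned); sizeof = 24, alignof = 8
0..4  d  (4B, 4-aligned)
4..5  m14  (1B, 1-aligned)
5..6  g  (1B, 1-aligned)
6..8  -- padding (2B)
8..64  m12  (56B, 8-aligned)
64..72  m5  (8B, 8-aligned)
72..96  e  (24B, 8-aligned)
96..97  m2  (1B, 1-aligned)

96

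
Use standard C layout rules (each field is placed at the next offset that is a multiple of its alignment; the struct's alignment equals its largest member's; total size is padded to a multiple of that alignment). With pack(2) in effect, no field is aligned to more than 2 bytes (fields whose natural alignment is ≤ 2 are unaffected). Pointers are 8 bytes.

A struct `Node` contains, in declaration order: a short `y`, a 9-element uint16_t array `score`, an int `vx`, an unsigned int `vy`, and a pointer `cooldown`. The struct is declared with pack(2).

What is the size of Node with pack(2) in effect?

y at 0 (size 2, align 2) → ends 2
score at 2 (size 18, align 2) → ends 20
vx at 20 (size 4, align 2) → ends 24
vy at 24 (size 4, align 2) → ends 28
cooldown at 28 (size 8, align 2) → ends 36
total 36 bytes, alignment 2

36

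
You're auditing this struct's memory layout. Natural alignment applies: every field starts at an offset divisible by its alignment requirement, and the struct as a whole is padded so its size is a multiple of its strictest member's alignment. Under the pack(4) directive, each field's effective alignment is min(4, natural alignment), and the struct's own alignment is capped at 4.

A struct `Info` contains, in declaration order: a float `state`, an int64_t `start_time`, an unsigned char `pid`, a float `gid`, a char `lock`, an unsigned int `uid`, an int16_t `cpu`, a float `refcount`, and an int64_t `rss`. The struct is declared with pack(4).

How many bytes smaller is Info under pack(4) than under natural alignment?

4

natural layout:
  @0: state [4B, align 4] → 4
  +4 pad (align 8)
  @8: start_time [8B, align 8] → 16
  @16: pid [1B, align 1] → 17
  +3 pad (align 4)
  @20: gid [4B, align 4] → 24
  @24: lock [1B, align 1] → 25
  +3 pad (align 4)
  @28: uid [4B, align 4] → 32
  @32: cpu [2B, align 2] → 34
  +2 pad (align 4)
  @36: refcount [4B, align 4] → 40
  @40: rss [8B, align 8] → 48
  size 48, align 8
packed(4) layout:
  @0: state [4B, align 4] → 4
  @4: start_time [8B, align 4] → 12
  @12: pid [1B, align 1] → 13
  +3 pad (align 4)
  @16: gid [4B, align 4] → 20
  @20: lock [1B, align 1] → 21
  +3 pad (align 4)
  @24: uid [4B, align 4] → 28
  @28: cpu [2B, align 2] → 30
  +2 pad (align 4)
  @32: refcount [4B, align 4] → 36
  @36: rss [8B, align 4] → 44
  size 44, align 4
48 − 44 = 4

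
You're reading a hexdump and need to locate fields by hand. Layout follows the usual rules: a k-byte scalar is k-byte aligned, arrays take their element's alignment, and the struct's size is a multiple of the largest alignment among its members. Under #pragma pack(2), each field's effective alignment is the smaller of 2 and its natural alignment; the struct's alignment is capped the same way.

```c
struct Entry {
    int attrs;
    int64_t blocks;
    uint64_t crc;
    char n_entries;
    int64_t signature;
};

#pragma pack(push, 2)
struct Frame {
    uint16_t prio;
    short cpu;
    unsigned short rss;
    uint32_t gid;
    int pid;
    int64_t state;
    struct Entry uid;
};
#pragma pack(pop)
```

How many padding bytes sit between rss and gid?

Entry: @0: attrs [4B, align 4] → 4; +4 pad (align 8); @8: blocks [8B, align 8] → 16; @16: crc [8B, align 8] → 24; @24: n_entries [1B, align 1] → 25; +7 pad (align 8); @32: signature [8B, align 8] → 40; size 40, align 8
@0: prio [2B, align 2] → 2
@2: cpu [2B, align 2] → 4
@4: rss [2B, align 2] → 6
@6: gid [4B, align 2] → 10

0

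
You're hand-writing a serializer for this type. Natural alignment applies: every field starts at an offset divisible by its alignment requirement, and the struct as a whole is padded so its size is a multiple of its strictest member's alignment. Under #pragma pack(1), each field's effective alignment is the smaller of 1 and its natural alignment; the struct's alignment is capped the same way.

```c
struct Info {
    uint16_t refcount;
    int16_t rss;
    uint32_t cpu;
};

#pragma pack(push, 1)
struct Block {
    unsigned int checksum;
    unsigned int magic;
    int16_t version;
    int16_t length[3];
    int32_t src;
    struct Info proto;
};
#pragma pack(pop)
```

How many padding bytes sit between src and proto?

0

Info: 0..2  refcount  (2B, 2-aligned); 2..4  rss  (2B, 2-aligned); 4..8  cpu  (4B, 4-aligned); sizeof = 8, alignof = 4
0..4  checksum  (4B, 1-aligned)
4..8  magic  (4B, 1-aligned)
8..10  version  (2B, 1-aligned)
10..16  length  (6B, 1-aligned)
16..20  src  (4B, 1-aligned)
20..28  proto  (8B, 1-aligned)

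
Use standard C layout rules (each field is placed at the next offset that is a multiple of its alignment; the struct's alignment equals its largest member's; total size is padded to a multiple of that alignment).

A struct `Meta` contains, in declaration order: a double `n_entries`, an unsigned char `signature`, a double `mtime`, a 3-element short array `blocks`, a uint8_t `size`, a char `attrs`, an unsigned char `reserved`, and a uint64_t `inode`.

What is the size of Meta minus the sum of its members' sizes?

0..8  n_entries  (8B, 8-aligned)
8..9  signature  (1B, 1-aligned)
9..16  -- padding (7B)
16..24  mtime  (8B, 8-aligned)
24..30  blocks  (6B, 2-aligned)
30..31  size  (1B, 1-aligned)
31..32  attrs  (1B, 1-aligned)
32..33  reserved  (1B, 1-aligned)
33..40  -- padding (7B)
40..48  inode  (8B, 8-aligned)
sizeof = 48, alignof = 8
data bytes 34, size 48 → padding 14

14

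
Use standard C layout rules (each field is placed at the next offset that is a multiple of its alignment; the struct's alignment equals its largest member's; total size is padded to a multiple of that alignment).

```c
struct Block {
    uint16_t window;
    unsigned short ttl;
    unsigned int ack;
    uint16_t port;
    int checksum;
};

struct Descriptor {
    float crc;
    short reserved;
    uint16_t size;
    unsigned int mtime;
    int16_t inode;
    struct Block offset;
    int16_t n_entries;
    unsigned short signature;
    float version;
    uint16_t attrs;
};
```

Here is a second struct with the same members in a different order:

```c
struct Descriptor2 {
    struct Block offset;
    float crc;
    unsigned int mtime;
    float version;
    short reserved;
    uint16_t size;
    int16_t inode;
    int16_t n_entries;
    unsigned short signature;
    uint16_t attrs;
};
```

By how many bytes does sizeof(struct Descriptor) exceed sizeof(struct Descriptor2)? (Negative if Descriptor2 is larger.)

Block: window at 0 (size 2, align 2) → ends 2; ttl at 2 (size 2, align 2) → ends 4; ack at 4 (size 4, align 4) → ends 8; port at 8 (size 2, align 2) → ends 10; pad 2 to align 4 for checksum; checksum at 12 (size 4, align 4) → ends 16; total 16 bytes, alignment 4
crc at 0 (size 4, align 4) → ends 4
reserved at 4 (size 2, align 2) → ends 6
size at 6 (size 2, align 2) → ends 8
mtime at 8 (size 4, align 4) → ends 12
inode at 12 (size 2, align 2) → ends 14
pad 2 to align 4 for offset
offset at 16 (size 16, align 4) → ends 32
n_entries at 32 (size 2, align 2) → ends 34
signature at 34 (size 2, align 2) → ends 36
version at 36 (size 4, align 4) → ends 40
attrs at 40 (size 2, align 2) → ends 42
tail pad 2 to reach multiple of 4
total 44 bytes, alignment 4
— Descriptor2 —
offset at 0 (size 16, align 4) → ends 16
crc at 16 (size 4, align 4) → ends 20
mtime at 20 (size 4, align 4) → ends 24
version at 24 (size 4, align 4) → ends 28
reserved at 28 (size 2, align 2) → ends 30
size at 30 (size 2, align 2) → ends 32
inode at 32 (size 2, align 2) → ends 34
n_entries at 34 (size 2, align 2) → ends 36
signature at 36 (size 2, align 2) → ends 38
attrs at 38 (size 2, align 2) → ends 40
total 40 bytes, alignment 4
44 − 40 = 4

4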